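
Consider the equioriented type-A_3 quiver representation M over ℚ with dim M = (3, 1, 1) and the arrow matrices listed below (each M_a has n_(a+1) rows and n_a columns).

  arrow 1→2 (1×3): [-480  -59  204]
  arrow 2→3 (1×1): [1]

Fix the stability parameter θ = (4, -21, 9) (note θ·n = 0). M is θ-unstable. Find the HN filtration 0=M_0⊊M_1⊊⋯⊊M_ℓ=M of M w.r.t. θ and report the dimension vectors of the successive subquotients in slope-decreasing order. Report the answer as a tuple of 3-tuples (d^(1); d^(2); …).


Interval decomposition of M: I[1,1]^2, I[1,3].
HN type (ℓ=3): μ^(1)=9; μ^(2)=4; μ^(3)=-17/2

((0, 0, 1); (2, 0, 0); (1, 1, 0))


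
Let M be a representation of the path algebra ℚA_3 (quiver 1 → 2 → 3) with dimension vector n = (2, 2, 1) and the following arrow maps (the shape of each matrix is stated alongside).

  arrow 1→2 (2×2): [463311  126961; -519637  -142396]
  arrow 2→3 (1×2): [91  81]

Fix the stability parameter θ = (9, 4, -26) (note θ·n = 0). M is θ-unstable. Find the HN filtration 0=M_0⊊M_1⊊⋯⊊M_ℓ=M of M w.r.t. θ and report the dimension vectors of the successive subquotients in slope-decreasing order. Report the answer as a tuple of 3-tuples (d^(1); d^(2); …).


Via rank(M_{q-1}∘⋯∘M_p): M ≅ I[1,2], I[1,3].
μ_θ-semistable layers: μ^(1)=13/2; μ^(2)=-13/3

((1, 1, 0); (1, 1, 1))


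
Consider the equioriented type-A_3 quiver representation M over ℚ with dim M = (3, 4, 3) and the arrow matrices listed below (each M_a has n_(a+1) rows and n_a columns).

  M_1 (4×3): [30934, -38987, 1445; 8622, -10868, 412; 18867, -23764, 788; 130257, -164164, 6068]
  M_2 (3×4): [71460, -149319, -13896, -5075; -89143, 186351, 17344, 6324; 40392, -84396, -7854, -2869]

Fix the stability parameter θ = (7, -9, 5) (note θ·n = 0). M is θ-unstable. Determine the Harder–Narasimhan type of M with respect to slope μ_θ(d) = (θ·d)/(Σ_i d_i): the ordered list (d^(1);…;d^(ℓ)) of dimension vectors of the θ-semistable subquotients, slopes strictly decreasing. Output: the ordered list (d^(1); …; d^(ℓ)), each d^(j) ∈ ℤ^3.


Via rank(M_{q-1}∘⋯∘M_p): M ≅ I[1,1], I[1,3]^2, I[2,2], I[2,3].
μ_θ-semistable layers: μ^(1)=7; μ^(2)=5; μ^(3)=-1; μ^(4)=-9

((1, 0, 0); (0, 0, 3); (2, 2, 0); (0, 2, 0))


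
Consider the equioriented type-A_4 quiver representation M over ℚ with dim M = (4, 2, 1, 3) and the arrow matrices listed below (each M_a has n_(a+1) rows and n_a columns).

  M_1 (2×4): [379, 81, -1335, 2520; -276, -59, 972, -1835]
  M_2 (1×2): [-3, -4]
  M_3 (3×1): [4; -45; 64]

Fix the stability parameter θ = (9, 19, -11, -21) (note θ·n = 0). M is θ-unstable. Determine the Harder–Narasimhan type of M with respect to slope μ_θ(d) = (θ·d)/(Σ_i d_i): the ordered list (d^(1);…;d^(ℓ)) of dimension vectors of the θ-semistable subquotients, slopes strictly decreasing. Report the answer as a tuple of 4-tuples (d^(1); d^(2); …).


Via rank(M_{q-1}∘⋯∘M_p): M ≅ I[1,1]^2, I[1,2], I[1,4], I[4,4]^2.
μ_θ-semistable layers: μ^(1)=19; μ^(2)=9; μ^(3)=-1; μ^(4)=-21

((0, 1, 0, 0); (3, 0, 0, 0); (1, 1, 1, 1); (0, 0, 0, 2))


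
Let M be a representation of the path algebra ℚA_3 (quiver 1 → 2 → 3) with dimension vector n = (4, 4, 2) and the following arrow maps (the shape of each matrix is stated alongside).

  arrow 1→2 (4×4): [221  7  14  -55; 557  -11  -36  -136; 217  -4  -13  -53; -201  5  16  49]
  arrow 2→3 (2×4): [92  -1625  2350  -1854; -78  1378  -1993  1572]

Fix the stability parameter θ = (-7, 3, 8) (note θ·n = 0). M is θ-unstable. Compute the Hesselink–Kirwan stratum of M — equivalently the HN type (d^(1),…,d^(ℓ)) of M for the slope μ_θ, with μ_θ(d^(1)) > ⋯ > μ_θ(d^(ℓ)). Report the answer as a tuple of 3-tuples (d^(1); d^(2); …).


Barcode: M ≅ I[1,2]^2, I[1,3]^2. HN layers by μ_θ (3 steps, strictly decreasing):
  μ^(1)=8; μ^(2)=3; μ^(3)=-7

((0, 0, 2); (0, 4, 0); (4, 0, 0))


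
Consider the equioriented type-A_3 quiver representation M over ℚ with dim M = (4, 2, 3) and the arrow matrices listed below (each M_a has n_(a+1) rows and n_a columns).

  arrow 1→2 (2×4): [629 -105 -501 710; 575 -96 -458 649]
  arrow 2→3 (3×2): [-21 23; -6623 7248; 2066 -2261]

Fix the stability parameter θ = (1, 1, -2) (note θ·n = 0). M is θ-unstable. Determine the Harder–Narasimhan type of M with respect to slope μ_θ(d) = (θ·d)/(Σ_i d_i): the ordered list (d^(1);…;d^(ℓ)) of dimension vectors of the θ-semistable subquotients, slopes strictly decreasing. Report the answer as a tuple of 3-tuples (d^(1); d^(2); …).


Interval decomposition of M: I[1,1]^2, I[1,3]^2, I[3,3].
HN type (ℓ=3): μ^(1)=1; μ^(2)=0; μ^(3)=-2

((2, 0, 0); (2, 2, 2); (0, 0, 1))


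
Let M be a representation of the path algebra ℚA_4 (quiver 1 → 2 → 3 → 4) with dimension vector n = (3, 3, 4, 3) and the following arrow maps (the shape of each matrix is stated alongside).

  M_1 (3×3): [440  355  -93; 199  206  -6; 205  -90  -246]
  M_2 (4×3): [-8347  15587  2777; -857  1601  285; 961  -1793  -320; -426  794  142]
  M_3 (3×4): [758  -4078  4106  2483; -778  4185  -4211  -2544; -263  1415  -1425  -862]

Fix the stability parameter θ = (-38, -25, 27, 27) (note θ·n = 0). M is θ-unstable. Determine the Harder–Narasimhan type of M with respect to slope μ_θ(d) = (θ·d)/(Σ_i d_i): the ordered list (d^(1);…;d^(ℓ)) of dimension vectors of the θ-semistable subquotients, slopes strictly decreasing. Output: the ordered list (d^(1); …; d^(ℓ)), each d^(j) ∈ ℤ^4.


Via rank(M_{q-1}∘⋯∘M_p): M ≅ I[1,1], I[1,4]^2, I[2,2], I[3,3], I[3,4].
μ_θ-semistable layers: μ^(1)=27; μ^(2)=-25; μ^(3)=-38

((0, 0, 4, 3); (0, 3, 0, 0); (3, 0, 0, 0))


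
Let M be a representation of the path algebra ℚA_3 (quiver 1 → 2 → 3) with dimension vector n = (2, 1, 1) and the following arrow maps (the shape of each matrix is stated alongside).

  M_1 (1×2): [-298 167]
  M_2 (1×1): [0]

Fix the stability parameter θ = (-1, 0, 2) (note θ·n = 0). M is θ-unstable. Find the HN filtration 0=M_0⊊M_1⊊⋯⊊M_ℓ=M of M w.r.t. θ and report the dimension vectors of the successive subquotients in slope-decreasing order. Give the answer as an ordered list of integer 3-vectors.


Via rank(M_{q-1}∘⋯∘M_p): M ≅ I[1,1], I[1,2], I[3,3].
μ_θ-semistable layers: μ^(1)=2; μ^(2)=0; μ^(3)=-1

((0, 0, 1); (0, 1, 0); (2, 0, 0))


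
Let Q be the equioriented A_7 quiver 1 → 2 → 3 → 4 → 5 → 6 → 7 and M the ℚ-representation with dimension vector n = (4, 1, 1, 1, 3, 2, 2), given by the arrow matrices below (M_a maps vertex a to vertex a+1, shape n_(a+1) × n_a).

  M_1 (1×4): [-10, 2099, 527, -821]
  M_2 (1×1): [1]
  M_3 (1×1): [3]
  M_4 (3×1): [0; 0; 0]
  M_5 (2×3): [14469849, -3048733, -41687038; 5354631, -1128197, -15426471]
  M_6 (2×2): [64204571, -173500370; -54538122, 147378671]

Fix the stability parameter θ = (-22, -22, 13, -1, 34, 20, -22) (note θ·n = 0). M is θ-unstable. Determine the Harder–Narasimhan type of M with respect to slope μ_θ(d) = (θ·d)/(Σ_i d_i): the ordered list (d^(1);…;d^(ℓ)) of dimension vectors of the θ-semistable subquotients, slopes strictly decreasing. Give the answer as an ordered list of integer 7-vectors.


Barcode: M ≅ I[1,1]^3, I[1,4], I[5,5], I[5,7]^2. HN layers by μ_θ (4 steps, strictly decreasing):
  μ^(1)=34; μ^(2)=32/3; μ^(3)=6; μ^(4)=-22

((0, 0, 0, 0, 1, 0, 0); (0, 0, 0, 0, 2, 2, 2); (0, 0, 1, 1, 0, 0, 0); (4, 1, 0, 0, 0, 0, 0))


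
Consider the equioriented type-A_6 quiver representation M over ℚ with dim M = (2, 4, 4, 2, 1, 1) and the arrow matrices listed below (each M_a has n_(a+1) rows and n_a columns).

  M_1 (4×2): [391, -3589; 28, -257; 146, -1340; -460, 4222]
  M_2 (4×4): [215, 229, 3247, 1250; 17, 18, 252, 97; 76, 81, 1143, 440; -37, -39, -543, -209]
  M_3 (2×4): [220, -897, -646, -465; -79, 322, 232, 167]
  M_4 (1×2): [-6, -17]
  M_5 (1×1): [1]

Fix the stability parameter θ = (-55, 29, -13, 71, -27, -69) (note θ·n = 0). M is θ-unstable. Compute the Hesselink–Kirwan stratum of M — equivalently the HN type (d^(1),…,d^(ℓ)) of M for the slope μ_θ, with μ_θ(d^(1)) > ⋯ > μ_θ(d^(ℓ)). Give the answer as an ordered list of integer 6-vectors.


Interval decomposition of M: I[1,4], I[1,6], I[2,2], I[2,3], I[3,3].
HN type (ℓ=6): μ^(1)=71; μ^(2)=29; μ^(3)=8; μ^(4)=-9/5; μ^(5)=-13; μ^(6)=-55

((0, 0, 0, 1, 0, 0); (0, 1, 0, 0, 0, 0); (0, 2, 2, 0, 0, 0); (0, 1, 1, 1, 1, 1); (0, 0, 1, 0, 0, 0); (2, 0, 0, 0, 0, 0))


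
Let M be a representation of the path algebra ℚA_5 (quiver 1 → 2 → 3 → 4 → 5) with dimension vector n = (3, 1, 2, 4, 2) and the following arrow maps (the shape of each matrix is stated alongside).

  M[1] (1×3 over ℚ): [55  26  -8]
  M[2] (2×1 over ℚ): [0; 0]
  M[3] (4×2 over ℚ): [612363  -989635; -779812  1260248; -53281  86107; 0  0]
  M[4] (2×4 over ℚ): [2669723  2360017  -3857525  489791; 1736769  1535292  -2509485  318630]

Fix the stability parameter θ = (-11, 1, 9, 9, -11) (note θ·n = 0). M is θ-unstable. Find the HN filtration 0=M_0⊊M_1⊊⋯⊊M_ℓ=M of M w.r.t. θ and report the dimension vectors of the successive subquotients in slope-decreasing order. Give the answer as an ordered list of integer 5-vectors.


Interval decomposition of M: I[1,1]^2, I[1,2], I[3,5]^2, I[4,4]^2.
HN type (ℓ=4): μ^(1)=9; μ^(2)=7/3; μ^(3)=1; μ^(4)=-11

((0, 0, 0, 2, 0); (0, 0, 2, 2, 2); (0, 1, 0, 0, 0); (3, 0, 0, 0, 0))


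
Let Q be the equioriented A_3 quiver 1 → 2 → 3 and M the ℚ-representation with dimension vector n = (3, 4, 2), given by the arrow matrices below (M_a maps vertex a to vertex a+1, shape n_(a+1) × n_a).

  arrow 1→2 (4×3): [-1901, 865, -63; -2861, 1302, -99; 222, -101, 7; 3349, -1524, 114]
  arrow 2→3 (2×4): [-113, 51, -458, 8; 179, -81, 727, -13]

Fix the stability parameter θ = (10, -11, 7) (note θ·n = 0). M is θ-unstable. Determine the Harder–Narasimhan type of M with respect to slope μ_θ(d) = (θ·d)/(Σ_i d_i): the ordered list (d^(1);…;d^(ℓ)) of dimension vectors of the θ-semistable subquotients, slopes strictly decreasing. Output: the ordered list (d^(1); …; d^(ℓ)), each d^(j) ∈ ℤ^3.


Via rank(M_{q-1}∘⋯∘M_p): M ≅ I[1,2], I[1,3]^2, I[2,2].
μ_θ-semistable layers: μ^(1)=7; μ^(2)=-1/2; μ^(3)=-11

((0, 0, 2); (3, 3, 0); (0, 1, 0))


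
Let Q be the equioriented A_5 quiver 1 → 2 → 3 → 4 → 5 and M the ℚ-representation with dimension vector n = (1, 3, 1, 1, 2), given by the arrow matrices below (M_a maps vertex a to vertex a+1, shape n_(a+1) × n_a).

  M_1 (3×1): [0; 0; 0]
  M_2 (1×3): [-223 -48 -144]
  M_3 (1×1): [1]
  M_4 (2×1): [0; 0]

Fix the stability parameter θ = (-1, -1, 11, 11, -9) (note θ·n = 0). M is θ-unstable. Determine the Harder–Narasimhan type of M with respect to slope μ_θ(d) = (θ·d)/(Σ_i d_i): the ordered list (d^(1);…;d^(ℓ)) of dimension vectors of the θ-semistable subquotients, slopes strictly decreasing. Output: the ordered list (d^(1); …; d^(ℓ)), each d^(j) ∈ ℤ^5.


Barcode: M ≅ I[1,1], I[2,2]^2, I[2,4], I[5,5]^2. HN layers by μ_θ (3 steps, strictly decreasing):
  μ^(1)=11; μ^(2)=-1; μ^(3)=-9

((0, 0, 1, 1, 0); (1, 3, 0, 0, 0); (0, 0, 0, 0, 2))


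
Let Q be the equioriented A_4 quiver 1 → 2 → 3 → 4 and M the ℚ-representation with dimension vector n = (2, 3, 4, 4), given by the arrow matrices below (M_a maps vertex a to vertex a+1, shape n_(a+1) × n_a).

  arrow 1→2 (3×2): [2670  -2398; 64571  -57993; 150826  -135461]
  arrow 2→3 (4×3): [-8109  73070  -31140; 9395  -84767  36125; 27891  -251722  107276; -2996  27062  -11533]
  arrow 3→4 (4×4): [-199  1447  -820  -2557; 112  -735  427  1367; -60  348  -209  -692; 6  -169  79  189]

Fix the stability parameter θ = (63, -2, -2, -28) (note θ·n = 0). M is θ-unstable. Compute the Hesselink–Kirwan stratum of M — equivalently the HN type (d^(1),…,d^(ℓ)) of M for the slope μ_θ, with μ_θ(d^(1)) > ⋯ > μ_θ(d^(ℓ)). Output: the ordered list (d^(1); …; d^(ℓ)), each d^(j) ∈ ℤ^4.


Via rank(M_{q-1}∘⋯∘M_p): M ≅ I[1,4]^2, I[2,4], I[3,3], I[4,4].
μ_θ-semistable layers: μ^(1)=31/4; μ^(2)=-2; μ^(3)=-32/3; μ^(4)=-28

((2, 2, 2, 2); (0, 0, 1, 0); (0, 1, 1, 1); (0, 0, 0, 1))


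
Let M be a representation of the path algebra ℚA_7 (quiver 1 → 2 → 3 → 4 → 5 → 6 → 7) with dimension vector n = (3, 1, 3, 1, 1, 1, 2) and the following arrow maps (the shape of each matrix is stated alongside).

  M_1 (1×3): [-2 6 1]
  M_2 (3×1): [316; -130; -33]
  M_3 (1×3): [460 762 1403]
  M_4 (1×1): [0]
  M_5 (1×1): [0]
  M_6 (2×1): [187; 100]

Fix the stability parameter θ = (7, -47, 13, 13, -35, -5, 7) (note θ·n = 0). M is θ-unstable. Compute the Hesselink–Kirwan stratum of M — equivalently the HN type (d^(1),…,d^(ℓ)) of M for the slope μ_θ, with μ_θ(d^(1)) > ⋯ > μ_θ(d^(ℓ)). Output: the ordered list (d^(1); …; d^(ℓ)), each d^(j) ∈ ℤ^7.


Interval decomposition of M: I[1,1]^2, I[1,4], I[3,3]^2, I[5,5], I[6,7], I[7,7].
HN type (ℓ=5): μ^(1)=13; μ^(2)=7; μ^(3)=-5; μ^(4)=-20; μ^(5)=-35

((0, 0, 3, 1, 0, 0, 0); (2, 0, 0, 0, 0, 0, 2); (0, 0, 0, 0, 0, 1, 0); (1, 1, 0, 0, 0, 0, 0); (0, 0, 0, 0, 1, 0, 0))


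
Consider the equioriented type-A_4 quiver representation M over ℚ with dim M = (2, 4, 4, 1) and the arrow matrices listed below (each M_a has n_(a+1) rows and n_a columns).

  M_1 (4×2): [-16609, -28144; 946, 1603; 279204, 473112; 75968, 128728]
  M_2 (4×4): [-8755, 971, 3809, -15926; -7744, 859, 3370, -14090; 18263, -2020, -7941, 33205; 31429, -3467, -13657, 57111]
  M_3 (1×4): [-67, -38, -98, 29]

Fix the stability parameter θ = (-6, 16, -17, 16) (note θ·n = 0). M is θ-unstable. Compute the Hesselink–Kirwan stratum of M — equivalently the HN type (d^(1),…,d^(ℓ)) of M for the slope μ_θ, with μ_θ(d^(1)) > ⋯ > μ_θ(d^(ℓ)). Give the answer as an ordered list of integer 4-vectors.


Barcode: M ≅ I[1,3], I[1,4], I[2,3]^2. HN layers by μ_θ (3 steps, strictly decreasing):
  μ^(1)=16; μ^(2)=-1/2; μ^(3)=-6

((0, 0, 0, 1); (0, 4, 4, 0); (2, 0, 0, 0))


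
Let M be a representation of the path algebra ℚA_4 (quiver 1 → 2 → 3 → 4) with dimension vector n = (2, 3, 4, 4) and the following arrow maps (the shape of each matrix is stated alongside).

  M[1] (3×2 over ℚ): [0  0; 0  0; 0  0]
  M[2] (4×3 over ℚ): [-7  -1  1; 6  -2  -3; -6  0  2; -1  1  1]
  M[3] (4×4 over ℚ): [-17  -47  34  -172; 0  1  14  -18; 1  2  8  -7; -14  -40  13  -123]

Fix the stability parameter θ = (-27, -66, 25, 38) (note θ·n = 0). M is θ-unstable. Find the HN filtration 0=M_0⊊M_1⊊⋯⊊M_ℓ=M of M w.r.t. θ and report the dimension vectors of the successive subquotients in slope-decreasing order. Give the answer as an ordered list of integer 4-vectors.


Barcode: M ≅ I[1,1]^2, I[2,4]^3, I[3,4]. HN layers by μ_θ (4 steps, strictly decreasing):
  μ^(1)=38; μ^(2)=25; μ^(3)=-27; μ^(4)=-66

((0, 0, 0, 4); (0, 0, 4, 0); (2, 0, 0, 0); (0, 3, 0, 0))


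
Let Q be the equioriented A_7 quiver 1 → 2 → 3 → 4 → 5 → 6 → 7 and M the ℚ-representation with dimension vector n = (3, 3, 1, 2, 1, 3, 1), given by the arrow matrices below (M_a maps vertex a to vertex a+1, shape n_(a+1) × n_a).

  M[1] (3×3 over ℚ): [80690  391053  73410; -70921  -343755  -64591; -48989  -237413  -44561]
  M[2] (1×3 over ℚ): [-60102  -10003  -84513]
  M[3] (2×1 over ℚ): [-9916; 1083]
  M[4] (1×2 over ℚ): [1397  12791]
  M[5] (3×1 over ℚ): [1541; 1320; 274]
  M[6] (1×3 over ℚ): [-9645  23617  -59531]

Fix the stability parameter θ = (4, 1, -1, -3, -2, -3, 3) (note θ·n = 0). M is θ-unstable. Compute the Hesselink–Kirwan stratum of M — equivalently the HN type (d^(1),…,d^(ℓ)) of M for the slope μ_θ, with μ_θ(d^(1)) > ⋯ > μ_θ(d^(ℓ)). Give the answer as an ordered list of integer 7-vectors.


Barcode: M ≅ I[1,2]^2, I[1,7], I[4,4], I[6,6]^2. HN layers by μ_θ (4 steps, strictly decreasing):
  μ^(1)=3; μ^(2)=5/2; μ^(3)=-2/3; μ^(4)=-3

((0, 0, 0, 0, 0, 0, 1); (2, 2, 0, 0, 0, 0, 0); (1, 1, 1, 1, 1, 1, 0); (0, 0, 0, 1, 0, 2, 0))


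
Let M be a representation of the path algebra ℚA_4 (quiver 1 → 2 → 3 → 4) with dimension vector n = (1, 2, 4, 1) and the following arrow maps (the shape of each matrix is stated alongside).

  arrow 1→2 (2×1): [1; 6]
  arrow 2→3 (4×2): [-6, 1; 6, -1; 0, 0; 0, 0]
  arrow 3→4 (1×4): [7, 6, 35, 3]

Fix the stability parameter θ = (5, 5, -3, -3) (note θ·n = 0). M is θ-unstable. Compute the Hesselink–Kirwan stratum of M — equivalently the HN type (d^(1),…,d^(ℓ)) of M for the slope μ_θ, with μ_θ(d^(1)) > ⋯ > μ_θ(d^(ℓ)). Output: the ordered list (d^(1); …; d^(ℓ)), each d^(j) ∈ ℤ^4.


Interval decomposition of M: I[1,2], I[2,4], I[3,3]^3.
HN type (ℓ=3): μ^(1)=5; μ^(2)=-1/3; μ^(3)=-3

((1, 1, 0, 0); (0, 1, 1, 1); (0, 0, 3, 0))


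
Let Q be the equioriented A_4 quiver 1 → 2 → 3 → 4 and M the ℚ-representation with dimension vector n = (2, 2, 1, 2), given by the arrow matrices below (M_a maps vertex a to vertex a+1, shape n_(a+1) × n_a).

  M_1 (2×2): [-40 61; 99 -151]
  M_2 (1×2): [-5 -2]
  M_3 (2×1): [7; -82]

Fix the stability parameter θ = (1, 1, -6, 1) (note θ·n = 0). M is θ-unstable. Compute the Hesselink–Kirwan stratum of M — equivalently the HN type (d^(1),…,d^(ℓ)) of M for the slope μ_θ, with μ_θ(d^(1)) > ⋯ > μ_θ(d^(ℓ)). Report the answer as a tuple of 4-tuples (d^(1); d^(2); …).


Barcode: M ≅ I[1,2], I[1,4], I[4,4]. HN layers by μ_θ (2 steps, strictly decreasing):
  μ^(1)=1; μ^(2)=-4/3

((1, 1, 0, 2); (1, 1, 1, 0))


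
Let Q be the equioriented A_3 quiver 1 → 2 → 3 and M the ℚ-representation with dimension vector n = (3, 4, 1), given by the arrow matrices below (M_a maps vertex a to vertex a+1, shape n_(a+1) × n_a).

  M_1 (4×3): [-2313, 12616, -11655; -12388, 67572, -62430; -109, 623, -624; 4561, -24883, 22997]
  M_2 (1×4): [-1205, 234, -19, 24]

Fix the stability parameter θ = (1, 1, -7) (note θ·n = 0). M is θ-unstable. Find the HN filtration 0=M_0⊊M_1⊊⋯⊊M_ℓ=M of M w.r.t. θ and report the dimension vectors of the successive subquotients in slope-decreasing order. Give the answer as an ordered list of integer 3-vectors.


Barcode: M ≅ I[1,2]^2, I[1,3], I[2,2]. HN layers by μ_θ (2 steps, strictly decreasing):
  μ^(1)=1; μ^(2)=-5/3

((2, 3, 0); (1, 1, 1))


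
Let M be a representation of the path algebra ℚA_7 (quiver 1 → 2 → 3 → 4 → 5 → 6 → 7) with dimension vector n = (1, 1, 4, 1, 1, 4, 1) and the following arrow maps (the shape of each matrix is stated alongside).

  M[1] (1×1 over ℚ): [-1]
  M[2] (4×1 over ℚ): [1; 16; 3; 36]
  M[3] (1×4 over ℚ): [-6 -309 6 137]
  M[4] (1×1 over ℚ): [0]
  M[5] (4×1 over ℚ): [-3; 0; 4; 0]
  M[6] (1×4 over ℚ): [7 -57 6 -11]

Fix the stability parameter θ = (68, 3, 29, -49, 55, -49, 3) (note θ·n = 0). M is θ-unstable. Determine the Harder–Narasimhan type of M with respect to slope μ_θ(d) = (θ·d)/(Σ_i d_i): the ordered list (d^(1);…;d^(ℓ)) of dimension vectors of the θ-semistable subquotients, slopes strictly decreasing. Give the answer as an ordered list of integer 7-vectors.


Via rank(M_{q-1}∘⋯∘M_p): M ≅ I[1,3], I[3,3]^2, I[3,4], I[5,7], I[6,6]^3.
μ_θ-semistable layers: μ^(1)=100/3; μ^(2)=29; μ^(3)=3; μ^(4)=-10; μ^(5)=-49

((1, 1, 1, 0, 0, 0, 0); (0, 0, 2, 0, 0, 0, 0); (0, 0, 0, 0, 1, 1, 1); (0, 0, 1, 1, 0, 0, 0); (0, 0, 0, 0, 0, 3, 0))


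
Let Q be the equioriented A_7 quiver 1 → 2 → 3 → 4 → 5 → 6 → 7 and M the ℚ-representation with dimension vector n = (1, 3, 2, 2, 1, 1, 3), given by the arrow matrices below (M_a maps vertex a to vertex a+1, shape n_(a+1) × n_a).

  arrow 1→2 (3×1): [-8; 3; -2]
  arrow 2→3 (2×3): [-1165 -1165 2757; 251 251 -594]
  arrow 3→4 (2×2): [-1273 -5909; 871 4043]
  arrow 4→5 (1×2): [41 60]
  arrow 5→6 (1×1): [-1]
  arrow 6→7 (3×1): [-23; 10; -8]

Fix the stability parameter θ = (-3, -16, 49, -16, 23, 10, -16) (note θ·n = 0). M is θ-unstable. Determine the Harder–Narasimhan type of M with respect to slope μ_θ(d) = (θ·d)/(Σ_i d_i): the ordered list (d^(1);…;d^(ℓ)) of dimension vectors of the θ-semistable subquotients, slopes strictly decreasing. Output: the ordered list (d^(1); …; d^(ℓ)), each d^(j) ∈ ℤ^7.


Via rank(M_{q-1}∘⋯∘M_p): M ≅ I[1,3], I[2,2], I[2,7], I[4,4], I[7,7]^2.
μ_θ-semistable layers: μ^(1)=49; μ^(2)=10; μ^(3)=-19/2; μ^(4)=-16

((0, 0, 1, 0, 0, 0, 0); (0, 0, 1, 1, 1, 1, 1); (1, 1, 0, 0, 0, 0, 0); (0, 2, 0, 1, 0, 0, 2))


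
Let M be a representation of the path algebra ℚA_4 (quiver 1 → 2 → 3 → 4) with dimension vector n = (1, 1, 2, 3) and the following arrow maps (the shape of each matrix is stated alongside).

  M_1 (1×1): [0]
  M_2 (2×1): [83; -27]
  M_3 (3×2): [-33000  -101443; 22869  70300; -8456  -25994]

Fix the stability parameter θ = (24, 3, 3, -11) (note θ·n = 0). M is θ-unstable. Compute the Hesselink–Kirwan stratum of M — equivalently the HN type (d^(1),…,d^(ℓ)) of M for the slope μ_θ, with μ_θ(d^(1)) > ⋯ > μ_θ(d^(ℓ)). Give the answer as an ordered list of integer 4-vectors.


Interval decomposition of M: I[1,1], I[2,4], I[3,4], I[4,4].
HN type (ℓ=4): μ^(1)=24; μ^(2)=-5/3; μ^(3)=-4; μ^(4)=-11

((1, 0, 0, 0); (0, 1, 1, 1); (0, 0, 1, 1); (0, 0, 0, 1))


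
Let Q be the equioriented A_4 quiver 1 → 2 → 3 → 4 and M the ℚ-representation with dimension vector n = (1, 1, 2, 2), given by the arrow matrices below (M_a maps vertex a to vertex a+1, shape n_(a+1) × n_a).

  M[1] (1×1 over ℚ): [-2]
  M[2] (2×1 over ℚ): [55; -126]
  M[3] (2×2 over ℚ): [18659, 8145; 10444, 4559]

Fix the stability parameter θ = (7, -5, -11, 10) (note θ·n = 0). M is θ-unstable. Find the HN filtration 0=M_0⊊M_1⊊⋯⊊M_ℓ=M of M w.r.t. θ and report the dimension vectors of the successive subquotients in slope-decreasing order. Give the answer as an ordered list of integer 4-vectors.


Barcode: M ≅ I[1,4], I[3,4]. HN layers by μ_θ (3 steps, strictly decreasing):
  μ^(1)=10; μ^(2)=-3; μ^(3)=-11

((0, 0, 0, 2); (1, 1, 1, 0); (0, 0, 1, 0))


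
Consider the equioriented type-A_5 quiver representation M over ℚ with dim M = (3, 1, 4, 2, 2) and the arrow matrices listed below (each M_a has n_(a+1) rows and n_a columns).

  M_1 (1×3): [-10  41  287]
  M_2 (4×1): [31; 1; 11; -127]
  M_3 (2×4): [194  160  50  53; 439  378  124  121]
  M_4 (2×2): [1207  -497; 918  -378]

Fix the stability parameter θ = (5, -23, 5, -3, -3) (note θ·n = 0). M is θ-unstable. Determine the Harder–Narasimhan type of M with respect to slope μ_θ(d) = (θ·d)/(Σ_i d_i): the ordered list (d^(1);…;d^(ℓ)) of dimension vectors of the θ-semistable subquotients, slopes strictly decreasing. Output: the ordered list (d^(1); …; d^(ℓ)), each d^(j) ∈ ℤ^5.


Interval decomposition of M: I[1,1]^2, I[1,5], I[3,3]^2, I[3,4], I[5,5].
HN type (ℓ=5): μ^(1)=5; μ^(2)=1; μ^(3)=-1/3; μ^(4)=-3; μ^(5)=-9

((2, 0, 2, 0, 0); (0, 0, 1, 1, 0); (0, 0, 1, 1, 1); (0, 0, 0, 0, 1); (1, 1, 0, 0, 0))


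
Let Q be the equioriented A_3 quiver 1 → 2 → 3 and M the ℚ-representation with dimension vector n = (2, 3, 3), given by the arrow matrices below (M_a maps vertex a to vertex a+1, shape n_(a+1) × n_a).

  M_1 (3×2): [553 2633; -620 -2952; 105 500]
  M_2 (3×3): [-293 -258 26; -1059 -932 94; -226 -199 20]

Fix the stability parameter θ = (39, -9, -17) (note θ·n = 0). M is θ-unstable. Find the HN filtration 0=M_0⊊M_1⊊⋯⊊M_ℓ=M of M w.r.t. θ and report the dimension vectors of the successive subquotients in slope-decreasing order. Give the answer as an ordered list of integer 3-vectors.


Barcode: M ≅ I[1,3]^2, I[2,3]. HN layers by μ_θ (2 steps, strictly decreasing):
  μ^(1)=13/3; μ^(2)=-13

((2, 2, 2); (0, 1, 1))


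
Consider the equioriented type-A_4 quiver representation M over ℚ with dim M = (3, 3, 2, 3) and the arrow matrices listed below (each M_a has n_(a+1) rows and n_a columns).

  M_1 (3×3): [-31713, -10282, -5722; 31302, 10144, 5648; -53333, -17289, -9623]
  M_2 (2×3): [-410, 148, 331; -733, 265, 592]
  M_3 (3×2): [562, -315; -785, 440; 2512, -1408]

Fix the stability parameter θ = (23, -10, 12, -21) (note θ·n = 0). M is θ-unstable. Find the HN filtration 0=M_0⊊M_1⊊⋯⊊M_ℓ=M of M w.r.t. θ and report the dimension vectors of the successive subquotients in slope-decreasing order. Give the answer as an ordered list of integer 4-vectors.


Interval decomposition of M: I[1,2], I[1,4]^2, I[4,4].
HN type (ℓ=3): μ^(1)=13/2; μ^(2)=1; μ^(3)=-21

((1, 1, 0, 0); (2, 2, 2, 2); (0, 0, 0, 1))


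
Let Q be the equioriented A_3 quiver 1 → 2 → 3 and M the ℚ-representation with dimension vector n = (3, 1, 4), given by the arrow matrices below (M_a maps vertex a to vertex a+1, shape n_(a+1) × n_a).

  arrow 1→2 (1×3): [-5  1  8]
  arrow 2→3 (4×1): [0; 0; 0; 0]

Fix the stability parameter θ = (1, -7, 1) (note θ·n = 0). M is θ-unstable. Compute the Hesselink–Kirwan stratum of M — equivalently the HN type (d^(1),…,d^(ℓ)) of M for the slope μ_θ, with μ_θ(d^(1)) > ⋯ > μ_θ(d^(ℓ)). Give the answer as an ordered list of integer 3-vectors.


Interval decomposition of M: I[1,1]^2, I[1,2], I[3,3]^4.
HN type (ℓ=2): μ^(1)=1; μ^(2)=-3

((2, 0, 4); (1, 1, 0))


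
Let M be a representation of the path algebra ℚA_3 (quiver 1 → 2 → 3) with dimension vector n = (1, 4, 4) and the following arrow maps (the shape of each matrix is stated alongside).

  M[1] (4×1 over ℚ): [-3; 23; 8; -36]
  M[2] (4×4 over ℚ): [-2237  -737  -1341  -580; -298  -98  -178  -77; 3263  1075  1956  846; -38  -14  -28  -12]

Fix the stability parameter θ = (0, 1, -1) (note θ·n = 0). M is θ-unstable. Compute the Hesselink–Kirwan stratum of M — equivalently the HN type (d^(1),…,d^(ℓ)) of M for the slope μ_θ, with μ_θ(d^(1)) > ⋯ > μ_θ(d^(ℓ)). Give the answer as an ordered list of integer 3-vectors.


Interval decomposition of M: I[1,3], I[2,2], I[2,3]^2, I[3,3].
HN type (ℓ=3): μ^(1)=1; μ^(2)=0; μ^(3)=-1

((0, 1, 0); (1, 3, 3); (0, 0, 1))


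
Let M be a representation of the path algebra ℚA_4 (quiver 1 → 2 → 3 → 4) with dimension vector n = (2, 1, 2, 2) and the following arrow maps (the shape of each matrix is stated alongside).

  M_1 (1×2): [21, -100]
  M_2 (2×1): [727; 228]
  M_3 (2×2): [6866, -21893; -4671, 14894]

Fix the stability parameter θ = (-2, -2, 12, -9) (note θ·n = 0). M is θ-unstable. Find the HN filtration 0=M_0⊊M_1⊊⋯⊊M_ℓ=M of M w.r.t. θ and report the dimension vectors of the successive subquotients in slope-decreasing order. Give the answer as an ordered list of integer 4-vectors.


Barcode: M ≅ I[1,1], I[1,4], I[3,4]. HN layers by μ_θ (2 steps, strictly decreasing):
  μ^(1)=3/2; μ^(2)=-2

((0, 0, 2, 2); (2, 1, 0, 0))


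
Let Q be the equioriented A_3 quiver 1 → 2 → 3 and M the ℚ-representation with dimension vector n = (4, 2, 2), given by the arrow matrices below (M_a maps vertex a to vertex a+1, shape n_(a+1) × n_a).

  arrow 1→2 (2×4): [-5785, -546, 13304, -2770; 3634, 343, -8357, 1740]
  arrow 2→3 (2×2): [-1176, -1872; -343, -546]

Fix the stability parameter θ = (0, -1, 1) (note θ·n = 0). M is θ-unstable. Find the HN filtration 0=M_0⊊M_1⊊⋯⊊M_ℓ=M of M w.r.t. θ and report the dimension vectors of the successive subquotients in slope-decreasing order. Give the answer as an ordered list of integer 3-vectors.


Barcode: M ≅ I[1,1]^2, I[1,2], I[1,3], I[3,3]. HN layers by μ_θ (3 steps, strictly decreasing):
  μ^(1)=1; μ^(2)=0; μ^(3)=-1/2

((0, 0, 2); (2, 0, 0); (2, 2, 0))


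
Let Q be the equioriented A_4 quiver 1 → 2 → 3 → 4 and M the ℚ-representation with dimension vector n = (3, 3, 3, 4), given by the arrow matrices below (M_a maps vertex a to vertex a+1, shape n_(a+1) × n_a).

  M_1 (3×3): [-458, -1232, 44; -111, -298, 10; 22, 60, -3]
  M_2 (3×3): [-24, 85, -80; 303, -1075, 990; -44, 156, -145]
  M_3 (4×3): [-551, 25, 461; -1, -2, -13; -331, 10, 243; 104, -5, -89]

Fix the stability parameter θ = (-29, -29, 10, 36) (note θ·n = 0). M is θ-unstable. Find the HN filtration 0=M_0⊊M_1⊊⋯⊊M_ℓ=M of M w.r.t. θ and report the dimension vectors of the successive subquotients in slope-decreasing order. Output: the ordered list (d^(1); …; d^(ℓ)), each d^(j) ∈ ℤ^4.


Barcode: M ≅ I[1,4]^3, I[4,4]. HN layers by μ_θ (3 steps, strictly decreasing):
  μ^(1)=36; μ^(2)=10; μ^(3)=-29

((0, 0, 0, 4); (0, 0, 3, 0); (3, 3, 0, 0))


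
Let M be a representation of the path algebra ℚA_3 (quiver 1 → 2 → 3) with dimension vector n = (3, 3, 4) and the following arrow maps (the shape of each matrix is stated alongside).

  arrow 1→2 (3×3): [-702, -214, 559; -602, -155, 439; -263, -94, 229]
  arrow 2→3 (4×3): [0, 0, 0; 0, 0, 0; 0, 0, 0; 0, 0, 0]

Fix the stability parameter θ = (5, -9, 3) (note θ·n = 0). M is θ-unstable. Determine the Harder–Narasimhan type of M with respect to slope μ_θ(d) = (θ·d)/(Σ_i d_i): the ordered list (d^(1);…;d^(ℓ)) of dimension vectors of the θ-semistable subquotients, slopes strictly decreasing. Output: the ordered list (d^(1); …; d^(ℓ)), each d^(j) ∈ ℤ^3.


Barcode: M ≅ I[1,2]^3, I[3,3]^4. HN layers by μ_θ (2 steps, strictly decreasing):
  μ^(1)=3; μ^(2)=-2

((0, 0, 4); (3, 3, 0))


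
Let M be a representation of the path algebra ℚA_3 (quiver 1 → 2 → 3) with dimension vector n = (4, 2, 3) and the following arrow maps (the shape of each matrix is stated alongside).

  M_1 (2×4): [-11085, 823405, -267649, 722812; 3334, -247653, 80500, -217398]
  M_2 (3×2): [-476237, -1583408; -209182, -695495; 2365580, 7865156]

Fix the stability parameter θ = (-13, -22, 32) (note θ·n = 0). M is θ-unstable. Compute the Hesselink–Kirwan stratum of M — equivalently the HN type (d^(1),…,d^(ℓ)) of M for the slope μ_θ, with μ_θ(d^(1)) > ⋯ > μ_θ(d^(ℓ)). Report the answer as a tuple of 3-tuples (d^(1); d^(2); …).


Via rank(M_{q-1}∘⋯∘M_p): M ≅ I[1,1]^2, I[1,3]^2, I[3,3].
μ_θ-semistable layers: μ^(1)=32; μ^(2)=-13; μ^(3)=-35/2

((0, 0, 3); (2, 0, 0); (2, 2, 0))


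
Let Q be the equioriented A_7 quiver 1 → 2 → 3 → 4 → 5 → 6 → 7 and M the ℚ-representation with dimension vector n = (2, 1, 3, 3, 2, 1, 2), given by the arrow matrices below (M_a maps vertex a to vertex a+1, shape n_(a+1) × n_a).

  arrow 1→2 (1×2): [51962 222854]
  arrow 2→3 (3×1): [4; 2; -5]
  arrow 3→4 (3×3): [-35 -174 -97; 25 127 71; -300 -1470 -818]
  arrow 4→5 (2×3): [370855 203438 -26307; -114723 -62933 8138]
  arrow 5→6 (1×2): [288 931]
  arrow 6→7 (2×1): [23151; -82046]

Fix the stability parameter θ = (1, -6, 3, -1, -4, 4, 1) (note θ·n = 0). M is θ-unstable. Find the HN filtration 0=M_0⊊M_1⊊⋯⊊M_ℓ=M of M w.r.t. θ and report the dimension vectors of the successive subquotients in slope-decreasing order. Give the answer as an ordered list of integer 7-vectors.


Via rank(M_{q-1}∘⋯∘M_p): M ≅ I[1,1], I[1,7], I[3,4], I[3,5], I[7,7].
μ_θ-semistable layers: μ^(1)=5/2; μ^(2)=1; μ^(3)=-2/3; μ^(4)=-5/2

((0, 0, 0, 0, 0, 1, 1); (1, 0, 1, 1, 0, 0, 1); (0, 0, 2, 2, 2, 0, 0); (1, 1, 0, 0, 0, 0, 0))


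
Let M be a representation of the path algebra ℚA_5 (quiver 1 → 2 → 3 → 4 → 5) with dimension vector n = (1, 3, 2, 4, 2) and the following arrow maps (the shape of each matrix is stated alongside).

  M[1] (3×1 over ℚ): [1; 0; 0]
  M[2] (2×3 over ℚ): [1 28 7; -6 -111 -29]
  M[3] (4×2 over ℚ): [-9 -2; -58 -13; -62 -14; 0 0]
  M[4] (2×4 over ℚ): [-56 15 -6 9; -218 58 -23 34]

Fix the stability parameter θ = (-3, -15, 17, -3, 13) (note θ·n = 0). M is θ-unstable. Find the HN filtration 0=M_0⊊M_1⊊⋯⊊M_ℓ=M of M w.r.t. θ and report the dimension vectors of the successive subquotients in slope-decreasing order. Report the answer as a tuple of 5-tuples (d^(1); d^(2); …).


Barcode: M ≅ I[1,4], I[2,2], I[2,5], I[4,4], I[4,5]. HN layers by μ_θ (5 steps, strictly decreasing):
  μ^(1)=13; μ^(2)=7; μ^(3)=-3; μ^(4)=-9; μ^(5)=-15

((0, 0, 0, 0, 2); (0, 0, 2, 2, 0); (0, 0, 0, 2, 0); (1, 1, 0, 0, 0); (0, 2, 0, 0, 0))


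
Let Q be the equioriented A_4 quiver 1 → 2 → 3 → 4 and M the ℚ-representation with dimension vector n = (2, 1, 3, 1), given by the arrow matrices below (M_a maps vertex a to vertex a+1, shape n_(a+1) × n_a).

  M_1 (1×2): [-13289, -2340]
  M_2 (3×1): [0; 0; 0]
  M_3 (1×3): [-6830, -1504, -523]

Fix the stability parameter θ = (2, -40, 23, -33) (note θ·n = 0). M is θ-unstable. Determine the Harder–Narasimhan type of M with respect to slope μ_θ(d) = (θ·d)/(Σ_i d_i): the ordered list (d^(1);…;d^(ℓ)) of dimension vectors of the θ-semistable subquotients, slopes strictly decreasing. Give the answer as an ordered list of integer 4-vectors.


Barcode: M ≅ I[1,1], I[1,2], I[3,3]^2, I[3,4]. HN layers by μ_θ (4 steps, strictly decreasing):
  μ^(1)=23; μ^(2)=2; μ^(3)=-5; μ^(4)=-19

((0, 0, 2, 0); (1, 0, 0, 0); (0, 0, 1, 1); (1, 1, 0, 0))


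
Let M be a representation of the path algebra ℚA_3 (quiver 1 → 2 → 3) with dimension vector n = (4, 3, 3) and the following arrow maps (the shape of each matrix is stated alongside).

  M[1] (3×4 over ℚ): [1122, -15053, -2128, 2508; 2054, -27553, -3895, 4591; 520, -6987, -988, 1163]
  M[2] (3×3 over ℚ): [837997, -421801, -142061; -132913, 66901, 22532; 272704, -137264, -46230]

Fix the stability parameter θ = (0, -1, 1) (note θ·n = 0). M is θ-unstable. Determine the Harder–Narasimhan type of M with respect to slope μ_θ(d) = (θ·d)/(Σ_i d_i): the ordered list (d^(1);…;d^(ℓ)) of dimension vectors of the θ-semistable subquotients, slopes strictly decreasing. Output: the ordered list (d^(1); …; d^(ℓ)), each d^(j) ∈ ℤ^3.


Via rank(M_{q-1}∘⋯∘M_p): M ≅ I[1,1], I[1,2], I[1,3]^2, I[3,3].
μ_θ-semistable layers: μ^(1)=1; μ^(2)=0; μ^(3)=-1/2

((0, 0, 3); (1, 0, 0); (3, 3, 0))


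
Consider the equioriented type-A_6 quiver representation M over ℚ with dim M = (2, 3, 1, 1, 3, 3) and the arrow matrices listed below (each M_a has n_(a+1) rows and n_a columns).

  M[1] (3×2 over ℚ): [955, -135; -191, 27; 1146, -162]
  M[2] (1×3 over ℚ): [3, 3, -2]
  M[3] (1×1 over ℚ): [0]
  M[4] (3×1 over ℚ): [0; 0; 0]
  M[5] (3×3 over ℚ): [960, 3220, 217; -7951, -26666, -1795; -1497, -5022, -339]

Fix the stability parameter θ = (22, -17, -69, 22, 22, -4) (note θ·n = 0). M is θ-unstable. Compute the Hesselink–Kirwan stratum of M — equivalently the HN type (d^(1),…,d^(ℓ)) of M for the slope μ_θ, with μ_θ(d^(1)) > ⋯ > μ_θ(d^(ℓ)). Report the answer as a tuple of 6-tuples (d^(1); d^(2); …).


Barcode: M ≅ I[1,1], I[1,2], I[2,2], I[2,3], I[4,4], I[5,5], I[5,6]^2, I[6,6]. HN layers by μ_θ (6 steps, strictly decreasing):
  μ^(1)=22; μ^(2)=9; μ^(3)=5/2; μ^(4)=-4; μ^(5)=-17; μ^(6)=-43

((1, 0, 0, 1, 1, 0); (0, 0, 0, 0, 2, 2); (1, 1, 0, 0, 0, 0); (0, 0, 0, 0, 0, 1); (0, 1, 0, 0, 0, 0); (0, 1, 1, 0, 0, 0))


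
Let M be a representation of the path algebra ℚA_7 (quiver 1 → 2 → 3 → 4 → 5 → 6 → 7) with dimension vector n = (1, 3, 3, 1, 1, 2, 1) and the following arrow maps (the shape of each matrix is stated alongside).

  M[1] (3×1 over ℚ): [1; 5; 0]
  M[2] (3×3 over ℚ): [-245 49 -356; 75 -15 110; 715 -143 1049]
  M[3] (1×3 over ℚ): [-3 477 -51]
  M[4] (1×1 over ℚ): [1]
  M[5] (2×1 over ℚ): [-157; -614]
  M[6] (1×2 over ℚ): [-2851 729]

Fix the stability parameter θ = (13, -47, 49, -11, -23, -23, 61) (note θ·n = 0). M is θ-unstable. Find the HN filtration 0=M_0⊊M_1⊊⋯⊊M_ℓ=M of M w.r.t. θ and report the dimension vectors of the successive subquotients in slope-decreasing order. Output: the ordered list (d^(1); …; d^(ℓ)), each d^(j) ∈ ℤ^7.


Via rank(M_{q-1}∘⋯∘M_p): M ≅ I[1,2], I[2,3], I[2,7], I[3,3], I[6,6].
μ_θ-semistable layers: μ^(1)=61; μ^(2)=49; μ^(3)=-2; μ^(4)=-17; μ^(5)=-23; μ^(6)=-47

((0, 0, 0, 0, 0, 0, 1); (0, 0, 2, 0, 0, 0, 0); (0, 0, 1, 1, 1, 1, 0); (1, 1, 0, 0, 0, 0, 0); (0, 0, 0, 0, 0, 1, 0); (0, 2, 0, 0, 0, 0, 0))


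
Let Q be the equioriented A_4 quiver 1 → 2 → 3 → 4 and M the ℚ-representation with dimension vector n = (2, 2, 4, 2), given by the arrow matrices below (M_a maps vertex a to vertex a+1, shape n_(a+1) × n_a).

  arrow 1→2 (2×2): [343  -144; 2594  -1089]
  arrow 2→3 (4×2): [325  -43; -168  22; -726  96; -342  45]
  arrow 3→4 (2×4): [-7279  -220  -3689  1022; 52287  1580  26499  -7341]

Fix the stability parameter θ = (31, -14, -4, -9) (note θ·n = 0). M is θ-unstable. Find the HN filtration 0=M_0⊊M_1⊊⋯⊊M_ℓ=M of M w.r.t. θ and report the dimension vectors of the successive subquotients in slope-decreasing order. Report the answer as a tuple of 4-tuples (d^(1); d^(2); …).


Interval decomposition of M: I[1,4]^2, I[3,3]^2.
HN type (ℓ=2): μ^(1)=1; μ^(2)=-4

((2, 2, 2, 2); (0, 0, 2, 0))


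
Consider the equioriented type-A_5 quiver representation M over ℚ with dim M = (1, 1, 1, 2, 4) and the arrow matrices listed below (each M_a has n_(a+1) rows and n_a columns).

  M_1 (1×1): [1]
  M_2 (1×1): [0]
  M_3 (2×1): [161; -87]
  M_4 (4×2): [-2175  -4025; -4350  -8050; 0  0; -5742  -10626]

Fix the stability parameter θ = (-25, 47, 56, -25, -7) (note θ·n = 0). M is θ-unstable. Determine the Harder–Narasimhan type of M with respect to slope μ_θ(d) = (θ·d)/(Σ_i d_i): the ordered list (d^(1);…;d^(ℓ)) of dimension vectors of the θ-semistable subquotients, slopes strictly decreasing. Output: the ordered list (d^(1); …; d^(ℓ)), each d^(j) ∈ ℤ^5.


Interval decomposition of M: I[1,2], I[3,4], I[4,5], I[5,5]^3.
HN type (ℓ=4): μ^(1)=47; μ^(2)=31/2; μ^(3)=-7; μ^(4)=-25

((0, 1, 0, 0, 0); (0, 0, 1, 1, 0); (0, 0, 0, 0, 4); (1, 0, 0, 1, 0))


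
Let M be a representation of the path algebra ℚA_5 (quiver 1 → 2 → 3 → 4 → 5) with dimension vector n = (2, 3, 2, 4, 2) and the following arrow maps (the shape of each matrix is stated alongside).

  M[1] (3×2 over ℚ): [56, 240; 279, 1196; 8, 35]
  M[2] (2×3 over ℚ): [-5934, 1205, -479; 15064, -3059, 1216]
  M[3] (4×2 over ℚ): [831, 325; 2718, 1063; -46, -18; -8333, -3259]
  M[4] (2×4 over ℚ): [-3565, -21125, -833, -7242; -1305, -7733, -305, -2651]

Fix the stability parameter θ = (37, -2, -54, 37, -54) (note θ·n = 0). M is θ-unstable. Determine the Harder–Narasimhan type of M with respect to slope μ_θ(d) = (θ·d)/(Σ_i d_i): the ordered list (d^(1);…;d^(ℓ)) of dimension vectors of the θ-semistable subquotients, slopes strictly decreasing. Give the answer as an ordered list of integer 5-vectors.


Interval decomposition of M: I[1,5]^2, I[2,2], I[4,4]^2.
HN type (ℓ=3): μ^(1)=37; μ^(2)=-2; μ^(3)=-36/5

((0, 0, 0, 2, 0); (0, 1, 0, 0, 0); (2, 2, 2, 2, 2))


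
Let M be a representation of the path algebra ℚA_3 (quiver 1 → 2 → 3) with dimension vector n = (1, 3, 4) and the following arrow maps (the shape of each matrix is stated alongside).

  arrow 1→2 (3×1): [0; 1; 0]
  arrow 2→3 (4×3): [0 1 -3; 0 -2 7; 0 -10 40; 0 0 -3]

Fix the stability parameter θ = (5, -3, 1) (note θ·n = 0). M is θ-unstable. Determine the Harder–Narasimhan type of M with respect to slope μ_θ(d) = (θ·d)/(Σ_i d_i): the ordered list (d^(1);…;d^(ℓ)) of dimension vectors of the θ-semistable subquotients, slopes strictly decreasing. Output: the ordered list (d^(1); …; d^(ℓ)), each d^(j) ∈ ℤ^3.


Barcode: M ≅ I[1,3], I[2,2], I[2,3], I[3,3]^2. HN layers by μ_θ (2 steps, strictly decreasing):
  μ^(1)=1; μ^(2)=-3

((1, 1, 4); (0, 2, 0))


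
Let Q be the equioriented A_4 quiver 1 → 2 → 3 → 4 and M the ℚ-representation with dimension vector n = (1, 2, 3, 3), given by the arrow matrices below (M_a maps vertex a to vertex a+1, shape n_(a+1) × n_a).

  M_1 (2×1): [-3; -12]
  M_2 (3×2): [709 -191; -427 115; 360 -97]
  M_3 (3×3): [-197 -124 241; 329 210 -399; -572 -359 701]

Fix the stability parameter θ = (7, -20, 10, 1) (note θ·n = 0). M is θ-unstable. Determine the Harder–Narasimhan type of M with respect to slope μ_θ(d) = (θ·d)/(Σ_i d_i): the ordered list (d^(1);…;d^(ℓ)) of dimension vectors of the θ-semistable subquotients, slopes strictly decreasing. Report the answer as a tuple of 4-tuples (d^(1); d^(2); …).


Interval decomposition of M: I[1,4], I[2,3], I[3,4], I[4,4].
HN type (ℓ=5): μ^(1)=10; μ^(2)=11/2; μ^(3)=1; μ^(4)=-13/2; μ^(5)=-20

((0, 0, 1, 0); (0, 0, 2, 2); (0, 0, 0, 1); (1, 1, 0, 0); (0, 1, 0, 0))
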